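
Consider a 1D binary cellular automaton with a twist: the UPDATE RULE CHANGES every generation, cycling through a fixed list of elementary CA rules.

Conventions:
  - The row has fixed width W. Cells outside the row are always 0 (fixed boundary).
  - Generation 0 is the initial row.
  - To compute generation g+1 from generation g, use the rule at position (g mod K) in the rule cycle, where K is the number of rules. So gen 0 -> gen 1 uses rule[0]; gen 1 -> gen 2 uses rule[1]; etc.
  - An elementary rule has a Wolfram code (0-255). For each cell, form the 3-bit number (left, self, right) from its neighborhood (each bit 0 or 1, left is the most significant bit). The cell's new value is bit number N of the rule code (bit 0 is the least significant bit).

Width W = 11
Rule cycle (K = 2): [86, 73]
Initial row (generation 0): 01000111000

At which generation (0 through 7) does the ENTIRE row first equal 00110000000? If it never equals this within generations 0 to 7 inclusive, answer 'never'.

Answer: 4

Derivation:
Gen 0: 01000111000
Gen 1 (rule 86): 11101001100
Gen 2 (rule 73): 10100001101
Gen 3 (rule 86): 10110010101
Gen 4 (rule 73): 00110000000
Gen 5 (rule 86): 01011000000
Gen 6 (rule 73): 00011011111
Gen 7 (rule 86): 00101000001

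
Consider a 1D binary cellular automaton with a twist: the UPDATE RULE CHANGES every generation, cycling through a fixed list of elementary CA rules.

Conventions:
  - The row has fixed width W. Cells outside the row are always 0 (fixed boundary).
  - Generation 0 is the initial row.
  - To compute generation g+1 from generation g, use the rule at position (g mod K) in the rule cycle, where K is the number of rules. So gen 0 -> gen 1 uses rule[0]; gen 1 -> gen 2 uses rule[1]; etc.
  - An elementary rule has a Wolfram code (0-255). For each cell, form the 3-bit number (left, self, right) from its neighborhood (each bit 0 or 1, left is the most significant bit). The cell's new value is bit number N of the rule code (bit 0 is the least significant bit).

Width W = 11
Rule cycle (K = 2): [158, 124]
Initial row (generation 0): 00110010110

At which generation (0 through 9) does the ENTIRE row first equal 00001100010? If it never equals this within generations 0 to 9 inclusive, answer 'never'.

Answer: never

Derivation:
Gen 0: 00110010110
Gen 1 (rule 158): 01101110101
Gen 2 (rule 124): 01111011111
Gen 3 (rule 158): 11110011110
Gen 4 (rule 124): 10011010011
Gen 5 (rule 158): 11110011110
Gen 6 (rule 124): 10011010011
Gen 7 (rule 158): 11110011110
Gen 8 (rule 124): 10011010011
Gen 9 (rule 158): 11110011110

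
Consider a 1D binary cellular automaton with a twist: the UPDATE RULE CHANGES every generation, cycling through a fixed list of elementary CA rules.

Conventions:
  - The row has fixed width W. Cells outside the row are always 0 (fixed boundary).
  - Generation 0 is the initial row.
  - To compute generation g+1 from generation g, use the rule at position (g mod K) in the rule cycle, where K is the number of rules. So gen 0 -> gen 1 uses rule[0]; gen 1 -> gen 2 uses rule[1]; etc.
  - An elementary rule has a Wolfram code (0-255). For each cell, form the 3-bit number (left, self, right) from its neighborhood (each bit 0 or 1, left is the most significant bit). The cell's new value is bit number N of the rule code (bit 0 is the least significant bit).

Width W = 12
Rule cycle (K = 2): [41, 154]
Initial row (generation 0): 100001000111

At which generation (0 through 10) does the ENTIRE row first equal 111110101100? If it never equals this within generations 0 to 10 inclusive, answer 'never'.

Gen 0: 100001000111
Gen 1 (rule 41): 001100010100
Gen 2 (rule 154): 011010100010
Gen 3 (rule 41): 010101001000
Gen 4 (rule 154): 100000110100
Gen 5 (rule 41): 001110101001
Gen 6 (rule 154): 011100000110
Gen 7 (rule 41): 010001110100
Gen 8 (rule 154): 101011100010
Gen 9 (rule 41): 010110001000
Gen 10 (rule 154): 100101010100

Answer: never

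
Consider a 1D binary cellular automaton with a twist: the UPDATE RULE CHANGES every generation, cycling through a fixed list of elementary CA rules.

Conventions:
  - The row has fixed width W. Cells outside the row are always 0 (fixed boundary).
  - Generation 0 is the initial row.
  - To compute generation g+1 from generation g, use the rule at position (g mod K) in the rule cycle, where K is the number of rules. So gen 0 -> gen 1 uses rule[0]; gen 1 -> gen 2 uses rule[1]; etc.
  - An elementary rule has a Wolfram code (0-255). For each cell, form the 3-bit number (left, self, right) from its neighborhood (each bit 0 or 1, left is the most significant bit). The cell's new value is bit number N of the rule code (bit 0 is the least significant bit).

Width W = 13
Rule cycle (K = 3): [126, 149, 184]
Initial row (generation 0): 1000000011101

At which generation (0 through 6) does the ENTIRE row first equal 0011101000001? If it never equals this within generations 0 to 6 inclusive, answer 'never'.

Answer: 3

Derivation:
Gen 0: 1000000011101
Gen 1 (rule 126): 1100000110111
Gen 2 (rule 149): 0011110000010
Gen 3 (rule 184): 0011101000001
Gen 4 (rule 126): 0110111100011
Gen 5 (rule 149): 0000011011000
Gen 6 (rule 184): 0000010110100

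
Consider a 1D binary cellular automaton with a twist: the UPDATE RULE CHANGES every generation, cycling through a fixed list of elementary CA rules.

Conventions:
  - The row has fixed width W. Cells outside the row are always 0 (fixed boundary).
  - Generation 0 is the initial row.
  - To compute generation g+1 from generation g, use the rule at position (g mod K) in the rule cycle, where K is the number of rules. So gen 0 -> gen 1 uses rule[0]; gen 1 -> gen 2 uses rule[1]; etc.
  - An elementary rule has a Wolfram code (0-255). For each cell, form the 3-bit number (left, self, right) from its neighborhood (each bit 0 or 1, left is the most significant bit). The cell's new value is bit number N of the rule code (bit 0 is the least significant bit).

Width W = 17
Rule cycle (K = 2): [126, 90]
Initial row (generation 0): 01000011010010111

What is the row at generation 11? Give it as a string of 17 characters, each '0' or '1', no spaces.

Answer: 10111110011110111

Derivation:
Gen 0: 01000011010010111
Gen 1 (rule 126): 11100111111111101
Gen 2 (rule 90): 10111100000000100
Gen 3 (rule 126): 11100110000001110
Gen 4 (rule 90): 10111111000011011
Gen 5 (rule 126): 11100001100111111
Gen 6 (rule 90): 10110011111100001
Gen 7 (rule 126): 11111110000110011
Gen 8 (rule 90): 10000011001111111
Gen 9 (rule 126): 11000111111000001
Gen 10 (rule 90): 11101100001100010
Gen 11 (rule 126): 10111110011110111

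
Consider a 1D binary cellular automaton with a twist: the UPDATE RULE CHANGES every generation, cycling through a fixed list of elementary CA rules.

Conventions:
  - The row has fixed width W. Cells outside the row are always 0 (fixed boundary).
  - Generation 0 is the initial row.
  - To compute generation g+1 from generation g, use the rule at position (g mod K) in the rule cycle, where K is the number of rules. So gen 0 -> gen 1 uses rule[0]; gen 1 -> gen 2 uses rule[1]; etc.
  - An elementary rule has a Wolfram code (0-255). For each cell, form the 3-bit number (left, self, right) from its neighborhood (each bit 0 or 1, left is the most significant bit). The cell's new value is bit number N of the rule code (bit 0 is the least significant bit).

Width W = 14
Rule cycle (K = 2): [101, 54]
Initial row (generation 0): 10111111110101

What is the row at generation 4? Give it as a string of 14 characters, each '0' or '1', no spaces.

Answer: 11110001110000

Derivation:
Gen 0: 10111111110101
Gen 1 (rule 101): 11000000011111
Gen 2 (rule 54): 00100000100000
Gen 3 (rule 101): 10101110101111
Gen 4 (rule 54): 11110001110000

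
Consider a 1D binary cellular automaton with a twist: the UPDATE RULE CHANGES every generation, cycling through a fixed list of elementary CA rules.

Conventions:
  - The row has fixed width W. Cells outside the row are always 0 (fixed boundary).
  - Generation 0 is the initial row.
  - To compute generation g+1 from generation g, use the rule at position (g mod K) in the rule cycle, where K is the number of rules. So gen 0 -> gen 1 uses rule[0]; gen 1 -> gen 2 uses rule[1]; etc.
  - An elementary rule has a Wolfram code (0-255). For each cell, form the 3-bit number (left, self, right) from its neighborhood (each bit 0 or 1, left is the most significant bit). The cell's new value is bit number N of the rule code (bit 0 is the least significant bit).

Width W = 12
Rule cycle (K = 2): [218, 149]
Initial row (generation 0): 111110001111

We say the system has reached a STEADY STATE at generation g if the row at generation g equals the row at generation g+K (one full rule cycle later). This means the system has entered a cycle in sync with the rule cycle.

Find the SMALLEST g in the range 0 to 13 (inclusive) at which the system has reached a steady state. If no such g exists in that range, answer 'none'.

Gen 0: 111110001111
Gen 1 (rule 218): 111111011111
Gen 2 (rule 149): 011110001110
Gen 3 (rule 218): 111111011111
Gen 4 (rule 149): 011110001110
Gen 5 (rule 218): 111111011111
Gen 6 (rule 149): 011110001110
Gen 7 (rule 218): 111111011111
Gen 8 (rule 149): 011110001110
Gen 9 (rule 218): 111111011111
Gen 10 (rule 149): 011110001110
Gen 11 (rule 218): 111111011111
Gen 12 (rule 149): 011110001110
Gen 13 (rule 218): 111111011111
Gen 14 (rule 149): 011110001110
Gen 15 (rule 218): 111111011111

Answer: 1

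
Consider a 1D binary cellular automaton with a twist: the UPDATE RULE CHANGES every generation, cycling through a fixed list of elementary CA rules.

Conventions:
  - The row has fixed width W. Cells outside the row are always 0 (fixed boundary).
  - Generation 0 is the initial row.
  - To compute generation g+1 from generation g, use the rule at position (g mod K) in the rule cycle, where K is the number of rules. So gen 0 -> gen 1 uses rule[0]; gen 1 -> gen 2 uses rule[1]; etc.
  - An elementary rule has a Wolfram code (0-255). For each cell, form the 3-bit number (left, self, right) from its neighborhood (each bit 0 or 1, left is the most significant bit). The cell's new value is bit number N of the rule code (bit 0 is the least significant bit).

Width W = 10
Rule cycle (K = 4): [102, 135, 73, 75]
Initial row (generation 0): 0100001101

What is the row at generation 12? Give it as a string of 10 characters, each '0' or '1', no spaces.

Answer: 1101100111

Derivation:
Gen 0: 0100001101
Gen 1 (rule 102): 1100010111
Gen 2 (rule 135): 0001110010
Gen 3 (rule 73): 1101010000
Gen 4 (rule 75): 1100000111
Gen 5 (rule 102): 0100001001
Gen 6 (rule 135): 1101111011
Gen 7 (rule 73): 1101001011
Gen 8 (rule 75): 1100010011
Gen 9 (rule 102): 0100110101
Gen 10 (rule 135): 1101000101
Gen 11 (rule 73): 1100010000
Gen 12 (rule 75): 1101100111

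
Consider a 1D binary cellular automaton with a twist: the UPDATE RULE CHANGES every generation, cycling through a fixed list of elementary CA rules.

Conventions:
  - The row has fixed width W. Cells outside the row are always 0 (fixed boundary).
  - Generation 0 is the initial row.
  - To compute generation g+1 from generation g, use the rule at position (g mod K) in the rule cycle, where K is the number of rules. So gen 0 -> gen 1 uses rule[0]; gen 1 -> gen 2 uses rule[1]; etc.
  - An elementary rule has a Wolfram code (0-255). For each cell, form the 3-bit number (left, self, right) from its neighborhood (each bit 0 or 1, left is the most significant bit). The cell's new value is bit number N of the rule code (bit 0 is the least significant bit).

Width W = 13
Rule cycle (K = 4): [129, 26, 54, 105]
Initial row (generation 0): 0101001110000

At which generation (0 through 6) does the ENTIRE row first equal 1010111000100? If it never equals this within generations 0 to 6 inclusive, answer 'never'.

Gen 0: 0101001110000
Gen 1 (rule 129): 0000000100111
Gen 2 (rule 26): 0000001011100
Gen 3 (rule 54): 0000011100010
Gen 4 (rule 105): 1111010101000
Gen 5 (rule 129): 0110000000011
Gen 6 (rule 26): 1101000000110

Answer: never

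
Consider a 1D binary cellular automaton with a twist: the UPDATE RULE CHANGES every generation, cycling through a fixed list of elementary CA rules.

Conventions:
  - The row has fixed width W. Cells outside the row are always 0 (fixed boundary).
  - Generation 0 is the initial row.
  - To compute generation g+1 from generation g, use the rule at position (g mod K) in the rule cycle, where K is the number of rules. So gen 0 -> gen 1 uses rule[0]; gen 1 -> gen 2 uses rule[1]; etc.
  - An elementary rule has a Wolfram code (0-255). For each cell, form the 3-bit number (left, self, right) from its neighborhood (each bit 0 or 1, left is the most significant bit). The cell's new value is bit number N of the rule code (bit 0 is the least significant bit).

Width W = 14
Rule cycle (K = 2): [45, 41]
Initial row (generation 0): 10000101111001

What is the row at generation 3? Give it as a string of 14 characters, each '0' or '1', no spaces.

Gen 0: 10000101111001
Gen 1 (rule 45): 10110111000001
Gen 2 (rule 41): 01101100011100
Gen 3 (rule 45): 01011001010001

Answer: 01011001010001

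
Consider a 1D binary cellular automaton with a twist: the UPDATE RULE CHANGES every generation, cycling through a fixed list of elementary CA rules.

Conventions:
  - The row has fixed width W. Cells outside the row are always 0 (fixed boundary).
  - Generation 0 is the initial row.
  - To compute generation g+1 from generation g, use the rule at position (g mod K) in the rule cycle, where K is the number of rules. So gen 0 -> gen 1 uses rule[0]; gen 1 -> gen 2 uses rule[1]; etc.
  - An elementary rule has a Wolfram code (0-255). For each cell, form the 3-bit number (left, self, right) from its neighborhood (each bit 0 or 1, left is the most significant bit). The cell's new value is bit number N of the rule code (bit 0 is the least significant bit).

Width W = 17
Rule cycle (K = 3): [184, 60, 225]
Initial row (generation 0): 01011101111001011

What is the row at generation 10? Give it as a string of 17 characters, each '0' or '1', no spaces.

Answer: 10100111010100100

Derivation:
Gen 0: 01011101111001011
Gen 1 (rule 184): 00111011110100110
Gen 2 (rule 60): 00100110001110101
Gen 3 (rule 225): 10000010100111010
Gen 4 (rule 184): 01000001010110101
Gen 5 (rule 60): 01100001111101111
Gen 6 (rule 225): 00101100111110111
Gen 7 (rule 184): 00011010111101110
Gen 8 (rule 60): 00010111100011001
Gen 9 (rule 225): 11001011101001000
Gen 10 (rule 184): 10100111010100100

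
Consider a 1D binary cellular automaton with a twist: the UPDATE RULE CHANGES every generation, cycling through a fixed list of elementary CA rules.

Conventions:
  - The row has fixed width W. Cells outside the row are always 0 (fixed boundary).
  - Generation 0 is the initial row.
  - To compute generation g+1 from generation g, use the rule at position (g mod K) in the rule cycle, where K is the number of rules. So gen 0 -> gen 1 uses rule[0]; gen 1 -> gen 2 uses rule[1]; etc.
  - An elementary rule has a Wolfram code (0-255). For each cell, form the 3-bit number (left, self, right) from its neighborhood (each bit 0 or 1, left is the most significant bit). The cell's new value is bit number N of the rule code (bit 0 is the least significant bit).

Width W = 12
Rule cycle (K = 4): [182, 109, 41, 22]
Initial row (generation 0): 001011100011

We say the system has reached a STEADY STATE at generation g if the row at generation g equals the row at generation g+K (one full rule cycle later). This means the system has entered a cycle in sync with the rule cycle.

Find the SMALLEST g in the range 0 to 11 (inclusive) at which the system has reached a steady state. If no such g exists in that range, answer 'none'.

Gen 0: 001011100011
Gen 1 (rule 182): 011101010100
Gen 2 (rule 109): 010111111101
Gen 3 (rule 41): 001100000010
Gen 4 (rule 22): 010010000111
Gen 5 (rule 182): 111111001010
Gen 6 (rule 109): 100001001110
Gen 7 (rule 41): 001100001000
Gen 8 (rule 22): 010010011100
Gen 9 (rule 182): 111111101010
Gen 10 (rule 109): 100000111110
Gen 11 (rule 41): 001110100000
Gen 12 (rule 22): 010000110000
Gen 13 (rule 182): 111001001000
Gen 14 (rule 109): 101001001011
Gen 15 (rule 41): 010000000110

Answer: none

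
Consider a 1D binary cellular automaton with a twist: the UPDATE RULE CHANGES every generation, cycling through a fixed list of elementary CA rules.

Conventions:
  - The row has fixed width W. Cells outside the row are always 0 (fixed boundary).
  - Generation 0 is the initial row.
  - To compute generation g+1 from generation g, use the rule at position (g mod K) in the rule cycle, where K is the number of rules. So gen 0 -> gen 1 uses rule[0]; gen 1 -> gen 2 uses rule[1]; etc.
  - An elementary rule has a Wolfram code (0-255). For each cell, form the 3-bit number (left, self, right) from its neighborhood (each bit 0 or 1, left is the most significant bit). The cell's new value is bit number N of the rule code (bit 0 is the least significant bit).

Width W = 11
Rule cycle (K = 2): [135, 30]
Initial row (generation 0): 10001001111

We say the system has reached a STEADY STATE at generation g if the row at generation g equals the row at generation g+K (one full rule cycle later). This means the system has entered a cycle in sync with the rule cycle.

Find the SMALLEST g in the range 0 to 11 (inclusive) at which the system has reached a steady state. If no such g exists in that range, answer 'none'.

Answer: 9

Derivation:
Gen 0: 10001001111
Gen 1 (rule 135): 10111010110
Gen 2 (rule 30): 10100010101
Gen 3 (rule 135): 10101110101
Gen 4 (rule 30): 10101000101
Gen 5 (rule 135): 10101011101
Gen 6 (rule 30): 10101010001
Gen 7 (rule 135): 10101010111
Gen 8 (rule 30): 10101010100
Gen 9 (rule 135): 10101010101
Gen 10 (rule 30): 10101010101
Gen 11 (rule 135): 10101010101
Gen 12 (rule 30): 10101010101
Gen 13 (rule 135): 10101010101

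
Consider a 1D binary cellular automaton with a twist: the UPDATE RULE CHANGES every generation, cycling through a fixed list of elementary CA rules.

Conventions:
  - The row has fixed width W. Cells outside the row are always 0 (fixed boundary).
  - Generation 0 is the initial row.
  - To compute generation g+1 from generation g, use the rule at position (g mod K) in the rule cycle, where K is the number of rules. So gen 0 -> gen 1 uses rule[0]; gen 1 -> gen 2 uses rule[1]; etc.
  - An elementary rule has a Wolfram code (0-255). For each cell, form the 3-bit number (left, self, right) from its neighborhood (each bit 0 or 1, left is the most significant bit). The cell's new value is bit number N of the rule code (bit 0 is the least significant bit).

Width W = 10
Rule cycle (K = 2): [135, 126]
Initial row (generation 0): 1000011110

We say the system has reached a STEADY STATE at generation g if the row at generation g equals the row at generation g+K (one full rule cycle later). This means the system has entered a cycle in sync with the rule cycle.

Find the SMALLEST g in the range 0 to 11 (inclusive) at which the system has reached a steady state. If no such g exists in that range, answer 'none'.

Gen 0: 1000011110
Gen 1 (rule 135): 1011101100
Gen 2 (rule 126): 1110111110
Gen 3 (rule 135): 0100011100
Gen 4 (rule 126): 1110110110
Gen 5 (rule 135): 0100000000
Gen 6 (rule 126): 1110000000
Gen 7 (rule 135): 0100111111
Gen 8 (rule 126): 1111100001
Gen 9 (rule 135): 0111001111
Gen 10 (rule 126): 1101111001
Gen 11 (rule 135): 0000110011
Gen 12 (rule 126): 0001111111
Gen 13 (rule 135): 1110111110

Answer: none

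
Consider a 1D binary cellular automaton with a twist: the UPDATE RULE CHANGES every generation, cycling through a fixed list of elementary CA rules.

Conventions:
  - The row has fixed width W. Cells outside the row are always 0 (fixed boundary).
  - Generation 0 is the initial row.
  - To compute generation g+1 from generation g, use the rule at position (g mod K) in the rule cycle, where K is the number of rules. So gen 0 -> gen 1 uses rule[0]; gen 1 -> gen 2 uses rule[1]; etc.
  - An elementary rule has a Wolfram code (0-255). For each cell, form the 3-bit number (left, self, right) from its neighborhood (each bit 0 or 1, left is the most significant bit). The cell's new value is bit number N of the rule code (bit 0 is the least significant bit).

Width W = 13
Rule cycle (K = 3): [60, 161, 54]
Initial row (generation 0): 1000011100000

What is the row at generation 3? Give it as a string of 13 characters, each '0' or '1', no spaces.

Answer: 0011100001000

Derivation:
Gen 0: 1000011100000
Gen 1 (rule 60): 1100010010000
Gen 2 (rule 161): 0001000000111
Gen 3 (rule 54): 0011100001000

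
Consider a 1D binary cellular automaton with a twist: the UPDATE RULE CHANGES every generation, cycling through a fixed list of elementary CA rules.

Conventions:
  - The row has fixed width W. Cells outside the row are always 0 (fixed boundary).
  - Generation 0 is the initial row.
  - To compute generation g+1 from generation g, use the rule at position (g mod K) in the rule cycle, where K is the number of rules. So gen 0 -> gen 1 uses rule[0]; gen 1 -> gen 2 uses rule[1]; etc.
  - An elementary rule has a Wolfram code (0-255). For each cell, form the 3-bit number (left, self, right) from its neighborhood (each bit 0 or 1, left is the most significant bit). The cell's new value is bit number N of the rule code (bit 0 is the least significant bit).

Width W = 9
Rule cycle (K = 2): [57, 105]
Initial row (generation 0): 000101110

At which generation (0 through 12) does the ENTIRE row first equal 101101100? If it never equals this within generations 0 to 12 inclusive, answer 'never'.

Gen 0: 000101110
Gen 1 (rule 57): 110011001
Gen 2 (rule 105): 110011000
Gen 3 (rule 57): 101010111
Gen 4 (rule 105): 010101101
Gen 5 (rule 57): 001011010
Gen 6 (rule 105): 100111100
Gen 7 (rule 57): 010100011
Gen 8 (rule 105): 001001011
Gen 9 (rule 57): 100100110
Gen 10 (rule 105): 000000110
Gen 11 (rule 57): 111110101
Gen 12 (rule 105): 100011010

Answer: never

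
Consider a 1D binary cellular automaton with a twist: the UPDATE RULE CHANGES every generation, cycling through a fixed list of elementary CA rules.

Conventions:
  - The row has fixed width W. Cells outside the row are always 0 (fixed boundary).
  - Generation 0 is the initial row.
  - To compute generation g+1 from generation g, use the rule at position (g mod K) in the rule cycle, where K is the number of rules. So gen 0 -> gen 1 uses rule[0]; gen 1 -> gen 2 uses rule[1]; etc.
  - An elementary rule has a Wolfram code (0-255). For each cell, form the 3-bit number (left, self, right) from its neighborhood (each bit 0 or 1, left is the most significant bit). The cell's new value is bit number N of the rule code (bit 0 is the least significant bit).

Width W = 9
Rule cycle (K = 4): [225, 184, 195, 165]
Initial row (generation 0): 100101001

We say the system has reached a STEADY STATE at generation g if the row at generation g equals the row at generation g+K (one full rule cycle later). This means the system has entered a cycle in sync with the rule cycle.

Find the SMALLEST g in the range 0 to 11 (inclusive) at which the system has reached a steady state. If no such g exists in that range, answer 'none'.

Answer: none

Derivation:
Gen 0: 100101001
Gen 1 (rule 225): 000010000
Gen 2 (rule 184): 000001000
Gen 3 (rule 195): 111110011
Gen 4 (rule 165): 011100000
Gen 5 (rule 225): 001101111
Gen 6 (rule 184): 001011110
Gen 7 (rule 195): 110001110
Gen 8 (rule 165): 000100100
Gen 9 (rule 225): 110000001
Gen 10 (rule 184): 101000000
Gen 11 (rule 195): 000011111
Gen 12 (rule 165): 111001110
Gen 13 (rule 225): 011000110
Gen 14 (rule 184): 010100101
Gen 15 (rule 195): 100001000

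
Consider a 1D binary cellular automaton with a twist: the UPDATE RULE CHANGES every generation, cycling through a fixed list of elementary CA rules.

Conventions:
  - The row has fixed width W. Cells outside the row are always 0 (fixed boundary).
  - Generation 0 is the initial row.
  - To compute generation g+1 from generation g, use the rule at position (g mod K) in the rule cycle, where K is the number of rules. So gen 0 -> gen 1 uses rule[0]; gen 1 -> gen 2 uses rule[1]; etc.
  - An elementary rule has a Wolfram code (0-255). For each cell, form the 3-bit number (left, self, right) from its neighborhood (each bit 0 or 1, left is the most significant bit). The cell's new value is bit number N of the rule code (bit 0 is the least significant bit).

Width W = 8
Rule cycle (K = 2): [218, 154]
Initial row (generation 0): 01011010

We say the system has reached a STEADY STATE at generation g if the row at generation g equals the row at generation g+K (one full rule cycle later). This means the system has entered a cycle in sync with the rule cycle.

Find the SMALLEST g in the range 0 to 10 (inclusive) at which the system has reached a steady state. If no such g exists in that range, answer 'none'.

Answer: 5

Derivation:
Gen 0: 01011010
Gen 1 (rule 218): 10011001
Gen 2 (rule 154): 01110110
Gen 3 (rule 218): 11110111
Gen 4 (rule 154): 11100110
Gen 5 (rule 218): 11111111
Gen 6 (rule 154): 11111110
Gen 7 (rule 218): 11111111
Gen 8 (rule 154): 11111110
Gen 9 (rule 218): 11111111
Gen 10 (rule 154): 11111110
Gen 11 (rule 218): 11111111
Gen 12 (rule 154): 11111110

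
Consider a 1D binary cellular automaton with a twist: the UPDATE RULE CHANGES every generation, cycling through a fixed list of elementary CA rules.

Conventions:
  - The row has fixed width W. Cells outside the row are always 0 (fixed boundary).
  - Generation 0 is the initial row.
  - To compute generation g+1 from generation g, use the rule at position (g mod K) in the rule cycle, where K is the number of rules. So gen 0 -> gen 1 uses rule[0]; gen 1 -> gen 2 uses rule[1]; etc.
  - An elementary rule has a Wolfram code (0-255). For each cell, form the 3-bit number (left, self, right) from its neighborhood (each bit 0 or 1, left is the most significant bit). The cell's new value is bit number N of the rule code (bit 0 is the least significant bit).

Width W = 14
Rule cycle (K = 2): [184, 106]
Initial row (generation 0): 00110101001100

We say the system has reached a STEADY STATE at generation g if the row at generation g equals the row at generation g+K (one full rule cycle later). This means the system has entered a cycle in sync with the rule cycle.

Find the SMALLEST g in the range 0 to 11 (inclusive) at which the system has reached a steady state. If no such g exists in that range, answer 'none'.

Gen 0: 00110101001100
Gen 1 (rule 184): 00101010101010
Gen 2 (rule 106): 01010101010100
Gen 3 (rule 184): 00101010101010
Gen 4 (rule 106): 01010101010100
Gen 5 (rule 184): 00101010101010
Gen 6 (rule 106): 01010101010100
Gen 7 (rule 184): 00101010101010
Gen 8 (rule 106): 01010101010100
Gen 9 (rule 184): 00101010101010
Gen 10 (rule 106): 01010101010100
Gen 11 (rule 184): 00101010101010
Gen 12 (rule 106): 01010101010100
Gen 13 (rule 184): 00101010101010

Answer: 1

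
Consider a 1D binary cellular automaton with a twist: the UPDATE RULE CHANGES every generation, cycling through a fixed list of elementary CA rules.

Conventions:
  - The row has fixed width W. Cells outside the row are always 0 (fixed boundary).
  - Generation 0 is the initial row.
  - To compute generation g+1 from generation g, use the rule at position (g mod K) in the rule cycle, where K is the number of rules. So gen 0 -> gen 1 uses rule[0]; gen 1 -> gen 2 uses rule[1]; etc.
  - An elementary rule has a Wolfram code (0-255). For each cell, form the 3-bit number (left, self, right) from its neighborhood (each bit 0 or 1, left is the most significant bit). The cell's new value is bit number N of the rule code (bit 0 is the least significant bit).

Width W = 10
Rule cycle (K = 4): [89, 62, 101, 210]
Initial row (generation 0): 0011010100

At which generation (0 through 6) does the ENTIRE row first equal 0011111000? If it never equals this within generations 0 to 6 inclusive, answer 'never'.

Gen 0: 0011010100
Gen 1 (rule 89): 1011000011
Gen 2 (rule 62): 1110100110
Gen 3 (rule 101): 0011100010
Gen 4 (rule 210): 0101110101
Gen 5 (rule 89): 0001010000
Gen 6 (rule 62): 0011111000

Answer: 6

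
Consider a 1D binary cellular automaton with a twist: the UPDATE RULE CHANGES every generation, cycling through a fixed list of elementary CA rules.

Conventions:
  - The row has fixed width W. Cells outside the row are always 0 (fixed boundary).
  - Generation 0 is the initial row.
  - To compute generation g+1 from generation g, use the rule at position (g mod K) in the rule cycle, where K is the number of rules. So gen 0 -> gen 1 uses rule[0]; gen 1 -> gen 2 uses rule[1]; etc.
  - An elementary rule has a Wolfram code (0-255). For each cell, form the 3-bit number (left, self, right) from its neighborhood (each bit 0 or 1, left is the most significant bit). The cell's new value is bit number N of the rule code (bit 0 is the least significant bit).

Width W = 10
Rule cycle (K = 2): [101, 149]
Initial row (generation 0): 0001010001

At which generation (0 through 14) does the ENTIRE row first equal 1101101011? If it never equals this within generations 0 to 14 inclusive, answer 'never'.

Gen 0: 0001010001
Gen 1 (rule 101): 1101110101
Gen 2 (rule 149): 0000100101
Gen 3 (rule 101): 1110100111
Gen 4 (rule 149): 0100110010
Gen 5 (rule 101): 0100010010
Gen 6 (rule 149): 0111011011
Gen 7 (rule 101): 0001101101
Gen 8 (rule 149): 1100000001
Gen 9 (rule 101): 0101111101
Gen 10 (rule 149): 0100111001
Gen 11 (rule 101): 0100001001
Gen 12 (rule 149): 0111101101
Gen 13 (rule 101): 0000110111
Gen 14 (rule 149): 1110000010

Answer: never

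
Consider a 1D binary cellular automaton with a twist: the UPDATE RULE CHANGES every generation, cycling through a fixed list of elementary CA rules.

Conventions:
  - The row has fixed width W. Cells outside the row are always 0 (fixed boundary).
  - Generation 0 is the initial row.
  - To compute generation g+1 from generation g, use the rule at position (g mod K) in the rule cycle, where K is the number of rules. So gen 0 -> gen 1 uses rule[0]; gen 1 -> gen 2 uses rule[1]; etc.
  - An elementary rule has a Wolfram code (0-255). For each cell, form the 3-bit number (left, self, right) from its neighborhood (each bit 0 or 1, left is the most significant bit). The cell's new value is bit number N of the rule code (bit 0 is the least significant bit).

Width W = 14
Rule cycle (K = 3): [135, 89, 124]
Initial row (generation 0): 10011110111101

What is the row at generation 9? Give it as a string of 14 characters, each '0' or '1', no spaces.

Gen 0: 10011110111101
Gen 1 (rule 135): 10101100011001
Gen 2 (rule 89): 00001111011100
Gen 3 (rule 124): 00001001110110
Gen 4 (rule 135): 11111010100000
Gen 5 (rule 89): 10001000011111
Gen 6 (rule 124): 11001100010001
Gen 7 (rule 135): 00010001110111
Gen 8 (rule 89): 11001101010101
Gen 9 (rule 124): 11101111111111

Answer: 11101111111111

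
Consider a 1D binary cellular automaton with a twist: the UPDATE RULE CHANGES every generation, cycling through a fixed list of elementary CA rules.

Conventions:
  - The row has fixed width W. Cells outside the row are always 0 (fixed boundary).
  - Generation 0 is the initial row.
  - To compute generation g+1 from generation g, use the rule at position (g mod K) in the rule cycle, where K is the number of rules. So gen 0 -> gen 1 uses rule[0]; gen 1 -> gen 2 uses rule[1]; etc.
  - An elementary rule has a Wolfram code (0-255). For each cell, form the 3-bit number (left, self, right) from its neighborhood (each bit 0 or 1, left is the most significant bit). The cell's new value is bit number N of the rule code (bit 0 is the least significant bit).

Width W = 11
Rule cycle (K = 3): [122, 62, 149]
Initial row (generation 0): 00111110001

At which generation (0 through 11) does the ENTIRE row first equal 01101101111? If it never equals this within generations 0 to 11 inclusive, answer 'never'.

Gen 0: 00111110001
Gen 1 (rule 122): 01100011010
Gen 2 (rule 62): 11010110111
Gen 3 (rule 149): 00010000010
Gen 4 (rule 122): 00101000101
Gen 5 (rule 62): 01111101111
Gen 6 (rule 149): 00111000110
Gen 7 (rule 122): 01101101111
Gen 8 (rule 62): 11011011000
Gen 9 (rule 149): 00000000111
Gen 10 (rule 122): 00000001101
Gen 11 (rule 62): 00000011011

Answer: 7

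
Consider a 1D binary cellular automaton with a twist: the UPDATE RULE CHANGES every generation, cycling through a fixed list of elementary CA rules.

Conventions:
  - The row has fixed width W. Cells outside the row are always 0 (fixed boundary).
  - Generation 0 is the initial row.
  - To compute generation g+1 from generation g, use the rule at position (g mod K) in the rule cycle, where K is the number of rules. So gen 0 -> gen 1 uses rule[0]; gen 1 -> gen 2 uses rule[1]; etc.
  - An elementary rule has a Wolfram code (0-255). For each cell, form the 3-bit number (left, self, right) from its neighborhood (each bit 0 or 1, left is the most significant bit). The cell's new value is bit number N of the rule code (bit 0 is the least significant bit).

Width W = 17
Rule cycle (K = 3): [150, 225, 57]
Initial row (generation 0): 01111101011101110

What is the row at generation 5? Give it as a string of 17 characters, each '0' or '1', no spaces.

Answer: 00011001111011111

Derivation:
Gen 0: 01111101011101110
Gen 1 (rule 150): 10111001001000101
Gen 2 (rule 225): 01011000000010010
Gen 3 (rule 57): 00110111111001001
Gen 4 (rule 150): 01000011110111111
Gen 5 (rule 225): 00011001111011111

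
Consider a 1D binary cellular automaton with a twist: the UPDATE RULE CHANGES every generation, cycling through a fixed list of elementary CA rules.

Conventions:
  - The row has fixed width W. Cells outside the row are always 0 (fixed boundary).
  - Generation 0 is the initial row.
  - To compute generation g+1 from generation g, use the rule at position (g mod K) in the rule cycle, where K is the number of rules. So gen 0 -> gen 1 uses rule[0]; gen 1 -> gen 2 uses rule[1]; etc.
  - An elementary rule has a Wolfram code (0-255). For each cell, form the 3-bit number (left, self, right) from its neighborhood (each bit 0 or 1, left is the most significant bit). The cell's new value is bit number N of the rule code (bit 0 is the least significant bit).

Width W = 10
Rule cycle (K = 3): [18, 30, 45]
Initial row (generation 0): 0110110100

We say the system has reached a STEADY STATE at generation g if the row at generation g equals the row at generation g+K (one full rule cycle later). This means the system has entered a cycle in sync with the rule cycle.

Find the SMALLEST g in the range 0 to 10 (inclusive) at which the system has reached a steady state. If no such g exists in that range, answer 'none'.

Answer: 7

Derivation:
Gen 0: 0110110100
Gen 1 (rule 18): 1000000010
Gen 2 (rule 30): 1100000111
Gen 3 (rule 45): 1001110100
Gen 4 (rule 18): 0110000010
Gen 5 (rule 30): 1101000111
Gen 6 (rule 45): 1011010100
Gen 7 (rule 18): 0000000010
Gen 8 (rule 30): 0000000111
Gen 9 (rule 45): 1111110100
Gen 10 (rule 18): 0000000010
Gen 11 (rule 30): 0000000111
Gen 12 (rule 45): 1111110100
Gen 13 (rule 18): 0000000010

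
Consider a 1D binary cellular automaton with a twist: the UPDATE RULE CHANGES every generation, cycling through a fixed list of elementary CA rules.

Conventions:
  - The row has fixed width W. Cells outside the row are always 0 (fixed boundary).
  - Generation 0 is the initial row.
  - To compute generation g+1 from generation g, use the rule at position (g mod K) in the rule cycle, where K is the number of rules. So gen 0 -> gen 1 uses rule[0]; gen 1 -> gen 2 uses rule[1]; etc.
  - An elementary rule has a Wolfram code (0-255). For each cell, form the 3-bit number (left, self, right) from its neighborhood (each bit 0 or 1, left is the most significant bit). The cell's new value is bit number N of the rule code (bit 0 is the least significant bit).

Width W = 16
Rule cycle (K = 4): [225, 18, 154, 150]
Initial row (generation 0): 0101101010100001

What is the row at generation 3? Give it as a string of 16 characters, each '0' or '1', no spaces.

Gen 0: 0101101010100001
Gen 1 (rule 225): 0010110101001100
Gen 2 (rule 18): 0100000000110010
Gen 3 (rule 154): 1010000001101101

Answer: 1010000001101101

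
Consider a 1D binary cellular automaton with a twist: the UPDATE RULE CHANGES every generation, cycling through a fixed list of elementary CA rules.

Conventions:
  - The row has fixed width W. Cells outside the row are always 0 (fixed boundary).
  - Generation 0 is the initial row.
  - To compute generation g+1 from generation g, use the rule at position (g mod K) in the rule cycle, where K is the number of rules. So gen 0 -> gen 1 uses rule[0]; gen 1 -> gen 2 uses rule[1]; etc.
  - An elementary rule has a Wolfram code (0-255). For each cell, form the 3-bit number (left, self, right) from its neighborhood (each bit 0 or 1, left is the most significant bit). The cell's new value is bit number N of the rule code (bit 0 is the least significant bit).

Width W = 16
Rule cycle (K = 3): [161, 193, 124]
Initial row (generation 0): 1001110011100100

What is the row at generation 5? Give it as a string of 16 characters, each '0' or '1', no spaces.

Gen 0: 1001110011100100
Gen 1 (rule 161): 0000100001000001
Gen 2 (rule 193): 1110001100011100
Gen 3 (rule 124): 1011001110010110
Gen 4 (rule 161): 0100000100001000
Gen 5 (rule 193): 0001110001100011

Answer: 0001110001100011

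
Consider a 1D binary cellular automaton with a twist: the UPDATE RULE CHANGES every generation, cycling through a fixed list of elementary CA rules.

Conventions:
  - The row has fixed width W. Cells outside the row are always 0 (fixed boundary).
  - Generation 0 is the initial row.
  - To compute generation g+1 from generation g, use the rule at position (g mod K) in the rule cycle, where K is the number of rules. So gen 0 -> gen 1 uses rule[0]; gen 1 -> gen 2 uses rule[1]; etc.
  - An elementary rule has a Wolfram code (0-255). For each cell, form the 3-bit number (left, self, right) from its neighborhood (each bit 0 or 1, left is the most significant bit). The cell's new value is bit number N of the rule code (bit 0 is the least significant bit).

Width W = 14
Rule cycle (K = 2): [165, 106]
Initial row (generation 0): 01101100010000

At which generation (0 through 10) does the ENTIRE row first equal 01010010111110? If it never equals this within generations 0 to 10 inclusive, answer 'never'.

Gen 0: 01101100010000
Gen 1 (rule 165): 00010001010111
Gen 2 (rule 106): 00100010101101
Gen 3 (rule 165): 10101011110011
Gen 4 (rule 106): 01010110010111
Gen 5 (rule 165): 01111000011010
Gen 6 (rule 106): 11001000111100
Gen 7 (rule 165): 00001010011001
Gen 8 (rule 106): 00010100111010
Gen 9 (rule 165): 11011100010110
Gen 10 (rule 106): 11110100101110

Answer: never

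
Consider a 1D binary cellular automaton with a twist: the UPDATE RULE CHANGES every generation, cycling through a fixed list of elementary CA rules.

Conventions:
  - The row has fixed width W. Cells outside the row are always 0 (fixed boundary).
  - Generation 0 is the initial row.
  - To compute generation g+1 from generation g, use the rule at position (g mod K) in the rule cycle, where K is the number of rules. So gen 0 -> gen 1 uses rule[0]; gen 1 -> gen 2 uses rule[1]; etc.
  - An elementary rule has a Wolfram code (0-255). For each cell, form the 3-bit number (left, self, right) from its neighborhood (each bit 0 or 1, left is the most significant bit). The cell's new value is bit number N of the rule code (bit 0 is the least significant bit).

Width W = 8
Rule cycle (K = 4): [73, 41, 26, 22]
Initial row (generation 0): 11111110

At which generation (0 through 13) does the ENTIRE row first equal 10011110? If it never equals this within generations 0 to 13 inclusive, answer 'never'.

Gen 0: 11111110
Gen 1 (rule 73): 10000010
Gen 2 (rule 41): 00111000
Gen 3 (rule 26): 01100100
Gen 4 (rule 22): 10011110
Gen 5 (rule 73): 00010010
Gen 6 (rule 41): 11000000
Gen 7 (rule 26): 10100000
Gen 8 (rule 22): 10110000
Gen 9 (rule 73): 00110111
Gen 10 (rule 41): 10101100
Gen 11 (rule 26): 00001010
Gen 12 (rule 22): 00011011
Gen 13 (rule 73): 11011011

Answer: 4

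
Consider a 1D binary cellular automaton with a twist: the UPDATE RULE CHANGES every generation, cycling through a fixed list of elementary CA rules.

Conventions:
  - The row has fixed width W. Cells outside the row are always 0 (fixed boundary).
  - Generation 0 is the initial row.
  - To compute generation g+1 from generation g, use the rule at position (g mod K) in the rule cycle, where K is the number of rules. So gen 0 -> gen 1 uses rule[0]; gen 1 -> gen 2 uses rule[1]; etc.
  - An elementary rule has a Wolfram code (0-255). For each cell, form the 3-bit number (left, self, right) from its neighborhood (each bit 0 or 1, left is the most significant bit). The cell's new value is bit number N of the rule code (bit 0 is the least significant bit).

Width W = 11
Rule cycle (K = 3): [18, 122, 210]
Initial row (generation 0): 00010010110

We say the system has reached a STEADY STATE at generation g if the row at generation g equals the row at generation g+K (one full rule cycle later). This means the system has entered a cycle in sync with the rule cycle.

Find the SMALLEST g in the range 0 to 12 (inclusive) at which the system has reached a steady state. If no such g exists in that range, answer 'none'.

Answer: 12

Derivation:
Gen 0: 00010010110
Gen 1 (rule 18): 00101100001
Gen 2 (rule 122): 01011110010
Gen 3 (rule 210): 10001111101
Gen 4 (rule 18): 01010000000
Gen 5 (rule 122): 10101000000
Gen 6 (rule 210): 00000100000
Gen 7 (rule 18): 00001010000
Gen 8 (rule 122): 00010101000
Gen 9 (rule 210): 00100000100
Gen 10 (rule 18): 01010001010
Gen 11 (rule 122): 10101010101
Gen 12 (rule 210): 00000000000
Gen 13 (rule 18): 00000000000
Gen 14 (rule 122): 00000000000
Gen 15 (rule 210): 00000000000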